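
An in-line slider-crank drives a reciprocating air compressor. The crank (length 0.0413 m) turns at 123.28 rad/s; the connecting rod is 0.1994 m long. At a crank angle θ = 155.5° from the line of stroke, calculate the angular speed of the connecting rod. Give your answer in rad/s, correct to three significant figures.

23.3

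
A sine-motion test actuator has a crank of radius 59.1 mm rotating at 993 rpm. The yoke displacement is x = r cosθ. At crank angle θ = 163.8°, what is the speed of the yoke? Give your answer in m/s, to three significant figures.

1.71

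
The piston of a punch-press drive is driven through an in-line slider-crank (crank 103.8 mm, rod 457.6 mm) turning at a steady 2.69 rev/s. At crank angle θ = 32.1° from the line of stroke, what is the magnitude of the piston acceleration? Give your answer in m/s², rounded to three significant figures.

28.1

ω = 2π·2.69 = 16.9 rad/s
x(θ) = r cosθ + √(L² − r² sin²θ); with ω constant, a = ω²·d²x/dθ².
d²x/dθ² = −r cosθ − r²(cos2θ)/√u − r⁴ sin²2θ/(4u^{3/2}),  u = L² − r² sin²θ = 0.206355 m².
Substituting r = 0.1038 m, L = 0.4576 m, θ = 32.1°: d²x/dθ² = -0.098505 m.
a = ω²·d²x/dθ² = (16.9)²·(-0.098505) = -28.14 m/s²;  |a| = 28.14 m/s².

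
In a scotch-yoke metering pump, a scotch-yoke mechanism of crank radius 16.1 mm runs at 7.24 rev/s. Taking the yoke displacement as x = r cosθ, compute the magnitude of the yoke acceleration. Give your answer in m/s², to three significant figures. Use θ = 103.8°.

ω = 45.49 rad/s (from 7.24 rev/s).
x = r cosθ ⇒ ẍ = −rω² cosθ (ω constant).
|a| = rω²|cosθ| = 0.0161·(45.49)²·|cos 103.8°| = 7.9472 m/s².

7.95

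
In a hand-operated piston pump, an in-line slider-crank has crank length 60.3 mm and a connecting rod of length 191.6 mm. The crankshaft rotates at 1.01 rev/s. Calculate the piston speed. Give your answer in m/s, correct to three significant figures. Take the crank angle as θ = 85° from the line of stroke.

ω = 2π·1.01 = 6.346 rad/s
For an in-line slider-crank, x = r cosθ + √(L² − r² sin²θ), so v = −rω sinθ·[1 + r cosθ/√(L² − r² sin²θ)].
With r = 0.0603 m, L = 0.1916 m, θ = 85°: √(L² − r² sin²θ) = 0.18194 m.
v = −0.0603·6.346·0.99619·[1 + 0.0603·0.08716/0.18194] = -0.39222 m/s.
|v| = 0.39222 m/s.

0.392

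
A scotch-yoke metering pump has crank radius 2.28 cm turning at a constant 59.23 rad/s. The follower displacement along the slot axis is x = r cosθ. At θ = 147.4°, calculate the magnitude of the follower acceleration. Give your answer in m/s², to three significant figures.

ω = 59.23 rad/s
x = r cosθ ⇒ ẍ = −rω² cosθ (ω constant).
|a| = rω²|cosθ| = 0.0228·(59.23)²·|cos 147.4°| = 67.385 m/s².

67.4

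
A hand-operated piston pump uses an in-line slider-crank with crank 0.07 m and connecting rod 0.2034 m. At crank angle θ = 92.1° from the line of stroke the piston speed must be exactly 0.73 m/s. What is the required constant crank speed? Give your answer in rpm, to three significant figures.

For an in-line slider-crank, |v_piston| = rω|sinθ|·[1 + r cosθ/√(L² − r² sin²θ)].
With r = 0.07 m, L = 0.2034 m, θ = 92.1°: the bracketed kinematic factor |dx/dθ| = 0.069014 m.
ω = v/|dx/dθ| = 0.73/0.069014 = 10.578 rad/s.
N = 60ω/(2π) = 101.01 rpm.

101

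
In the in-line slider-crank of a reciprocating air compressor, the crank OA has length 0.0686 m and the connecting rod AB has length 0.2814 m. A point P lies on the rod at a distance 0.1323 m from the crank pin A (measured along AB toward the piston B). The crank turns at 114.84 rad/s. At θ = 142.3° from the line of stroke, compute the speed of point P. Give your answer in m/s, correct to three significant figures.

5.48

ω = 114.8 rad/s.  Crank-pin speed |V_A| = rω = 7.878 m/s, perpendicular to OA.
Rod angle: sinφ = −(r/L) sinθ ⇒ φ = -8.574°; ω_rod = −rω cosθ/√(L²−r²sin²θ) = +22.401 rad/s.
V_P = V_A + ω_rod × AP, with AP = 0.1323 m along the rod.
Components: V_Px = −rω sinθ − a·ω_rod·sinφ = -4.3758 m/s;  V_Py = rω cosθ + a·ω_rod·cosφ = -3.3027 m/s.
|V_P| = √(V_Px² + V_Py²) = 5.4823 m/s.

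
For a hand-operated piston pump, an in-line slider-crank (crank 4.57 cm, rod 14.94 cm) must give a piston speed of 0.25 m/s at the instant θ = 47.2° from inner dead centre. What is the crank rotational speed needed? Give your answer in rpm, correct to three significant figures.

For an in-line slider-crank, |v_piston| = rω|sinθ|·[1 + r cosθ/√(L² − r² sin²θ)].
With r = 0.0457 m, L = 0.1494 m, θ = 47.2°: the bracketed kinematic factor |dx/dθ| = 0.040683 m.
ω = v/|dx/dθ| = 0.25/0.040683 = 6.1451 rad/s.
N = 60ω/(2π) = 58.681 rpm.

58.7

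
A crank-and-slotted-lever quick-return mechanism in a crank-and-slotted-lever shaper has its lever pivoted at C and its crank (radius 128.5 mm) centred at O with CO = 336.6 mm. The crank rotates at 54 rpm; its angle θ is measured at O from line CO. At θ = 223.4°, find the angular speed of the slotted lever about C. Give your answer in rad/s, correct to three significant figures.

ω = 5.655 rad/s (from 54 rpm).
Crank pin A relative to C: A = (d + r cosθ, r sinθ); lever angle φ = atan2(r sinθ, d + r cosθ).
Differentiating tanφ: φ̇ = rω(d cosθ + r)/(d² + r² + 2dr cosθ).
d² + r² + 2dr cosθ = |CA|² = 0.0669586 m²;  d cosθ + r = -0.11607 m.
|ω_lever| = |0.1285·5.655·-0.11607| / 0.0669586 = 1.2596 rad/s.

1.26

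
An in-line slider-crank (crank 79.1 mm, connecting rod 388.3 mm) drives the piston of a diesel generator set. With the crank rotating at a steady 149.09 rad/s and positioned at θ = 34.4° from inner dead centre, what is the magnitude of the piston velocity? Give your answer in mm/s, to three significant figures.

7790

ω = 149.1 rad/s
For an in-line slider-crank, x = r cosθ + √(L² − r² sin²θ), so v = −rω sinθ·[1 + r cosθ/√(L² − r² sin²θ)].
With r = 0.0791 m, L = 0.3883 m, θ = 34.4°: √(L² − r² sin²θ) = 0.38572 m.
v = −0.0791·149.1·0.56497·[1 + 0.0791·0.82511/0.38572] = -7.79 m/s.
|v| = 7.79 m/s = 7790 mm/s.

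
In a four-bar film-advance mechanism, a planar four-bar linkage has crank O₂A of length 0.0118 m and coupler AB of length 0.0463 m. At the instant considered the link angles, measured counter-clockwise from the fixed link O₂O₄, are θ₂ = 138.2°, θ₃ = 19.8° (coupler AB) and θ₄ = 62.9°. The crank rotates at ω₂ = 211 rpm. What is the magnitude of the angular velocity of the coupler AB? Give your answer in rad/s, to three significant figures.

ω₂ = 22.1 rad/s (from 211 rpm).
Differentiating the loop-closure r₂e^{iθ₂}+r₃e^{iθ₃}=r₁+r₄e^{iθ₄} gives r₂ω₂e^{iθ₂}+r₃ω₃e^{iθ₃}=r₄ω₄e^{iθ₄}.
Eliminating the other unknown: ω₃ = r₂ω₂ sin(θ₄−θ₂) / [r₃ sin(θ₃−θ₄)].
Numerator sine = -0.96727; denominator sine = -0.68327.
Result = 0.0118·22.1·(-0.96727) / (0.0463·(-0.68327)) = +7.9719 rad/s; magnitude 7.9719 rad/s.

7.97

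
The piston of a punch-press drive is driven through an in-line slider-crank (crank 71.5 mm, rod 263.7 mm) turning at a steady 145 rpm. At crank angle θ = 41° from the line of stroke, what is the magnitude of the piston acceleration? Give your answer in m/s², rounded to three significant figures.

ω = 2π·145/60 = 15.18 rad/s
x(θ) = r cosθ + √(L² − r² sin²θ); with ω constant, a = ω²·d²x/dθ².
d²x/dθ² = −r cosθ − r²(cos2θ)/√u − r⁴ sin²2θ/(4u^{3/2}),  u = L² − r² sin²θ = 0.0673373 m².
Substituting r = 0.0715 m, L = 0.2637 m, θ = 41°: d²x/dθ² = -0.05707 m.
a = ω²·d²x/dθ² = (15.18)²·(-0.05707) = -13.158 m/s²;  |a| = 13.158 m/s².

13.2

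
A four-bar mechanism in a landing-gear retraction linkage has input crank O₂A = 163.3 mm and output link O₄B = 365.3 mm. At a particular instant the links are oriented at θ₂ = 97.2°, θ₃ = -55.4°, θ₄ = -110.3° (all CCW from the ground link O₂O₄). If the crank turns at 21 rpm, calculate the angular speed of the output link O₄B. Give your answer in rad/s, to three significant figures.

ω₂ = 2.199 rad/s (from 21 rpm).
Differentiating the loop-closure r₂e^{iθ₂}+r₃e^{iθ₃}=r₁+r₄e^{iθ₄} gives r₂ω₂e^{iθ₂}+r₃ω₃e^{iθ₃}=r₄ω₄e^{iθ₄}.
Eliminating the other unknown: ω₄ = r₂ω₂ sin(θ₂−θ₃) / [r₄ sin(θ₄−θ₃)].
Numerator sine = +0.46020; denominator sine = -0.81815.
Result = 0.1633·2.199·(+0.46020) / (0.3653·(-0.81815)) = -0.55297 rad/s; magnitude 0.55297 rad/s.

0.553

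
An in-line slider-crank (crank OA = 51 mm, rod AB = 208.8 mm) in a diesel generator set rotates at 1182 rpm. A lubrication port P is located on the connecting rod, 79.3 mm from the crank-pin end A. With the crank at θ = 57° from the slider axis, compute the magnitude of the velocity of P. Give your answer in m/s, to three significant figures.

ω = 123.8 rad/s.  Crank-pin speed |V_A| = rω = 6.3127 m/s, perpendicular to OA.
Rod angle: sinφ = −(r/L) sinθ ⇒ φ = -11.821°; ω_rod = −rω cosθ/√(L²−r²sin²θ) = -16.823 rad/s.
V_P = V_A + ω_rod × AP, with AP = 0.0793 m along the rod.
Components: V_Px = −rω sinθ − a·ω_rod·sinφ = -5.5676 m/s;  V_Py = rω cosθ + a·ω_rod·cosφ = +2.1324 m/s.
|V_P| = √(V_Px² + V_Py²) = 5.962 m/s.

5.96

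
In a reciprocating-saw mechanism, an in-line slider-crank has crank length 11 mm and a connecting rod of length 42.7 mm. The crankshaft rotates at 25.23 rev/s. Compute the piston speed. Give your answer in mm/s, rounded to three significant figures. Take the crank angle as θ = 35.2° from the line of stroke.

ω = 2π·25.2 = 158.5 rad/s
For an in-line slider-crank, x = r cosθ + √(L² − r² sin²θ), so v = −rω sinθ·[1 + r cosθ/√(L² − r² sin²θ)].
With r = 0.011 m, L = 0.0427 m, θ = 35.2°: √(L² − r² sin²θ) = 0.042227 m.
v = −0.011·158.5·0.57643·[1 + 0.011·0.81714/0.042227] = -1.2191 m/s.
|v| = 1.2191 m/s = 1219.1 mm/s.

1220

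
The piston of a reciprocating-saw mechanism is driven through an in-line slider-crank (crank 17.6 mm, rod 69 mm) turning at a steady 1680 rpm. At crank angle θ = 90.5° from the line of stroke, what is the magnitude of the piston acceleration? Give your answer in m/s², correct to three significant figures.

148

ω = 2π·1680/60 = 175.9 rad/s
x(θ) = r cosθ + √(L² − r² sin²θ); with ω constant, a = ω²·d²x/dθ².
d²x/dθ² = −r cosθ − r²(cos2θ)/√u − r⁴ sin²2θ/(4u^{3/2}),  u = L² − r² sin²θ = 0.00445126 m².
Substituting r = 0.0176 m, L = 0.069 m, θ = 90.5°: d²x/dθ² = +0.0047957 m.
a = ω²·d²x/dθ² = (175.9)²·(+0.0047957) = +148.43 m/s²;  |a| = 148.43 m/s².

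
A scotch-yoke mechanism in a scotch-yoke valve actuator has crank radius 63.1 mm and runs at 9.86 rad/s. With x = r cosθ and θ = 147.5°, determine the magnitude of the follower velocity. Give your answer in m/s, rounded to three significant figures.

0.334

ω = 9.86 rad/s
x = r cosθ ⇒ ẋ = −rω sinθ.
|v| = rω|sinθ| = 0.0631·9.86·|sin 147.5°| = 0.33429 m/s.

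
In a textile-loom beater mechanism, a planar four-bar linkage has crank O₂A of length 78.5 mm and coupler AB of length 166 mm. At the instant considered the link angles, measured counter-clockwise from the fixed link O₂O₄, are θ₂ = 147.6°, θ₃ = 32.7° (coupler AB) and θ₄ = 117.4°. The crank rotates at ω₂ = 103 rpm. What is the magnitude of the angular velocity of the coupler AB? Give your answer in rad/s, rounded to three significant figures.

2.58

ω₂ = 10.79 rad/s (from 103 rpm).
Differentiating the loop-closure r₂e^{iθ₂}+r₃e^{iθ₃}=r₁+r₄e^{iθ₄} gives r₂ω₂e^{iθ₂}+r₃ω₃e^{iθ₃}=r₄ω₄e^{iθ₄}.
Eliminating the other unknown: ω₃ = r₂ω₂ sin(θ₄−θ₂) / [r₃ sin(θ₃−θ₄)].
Numerator sine = -0.50302; denominator sine = -0.99572.
Result = 0.0785·10.79·(-0.50302) / (0.166·(-0.99572)) = +2.5768 rad/s; magnitude 2.5768 rad/s.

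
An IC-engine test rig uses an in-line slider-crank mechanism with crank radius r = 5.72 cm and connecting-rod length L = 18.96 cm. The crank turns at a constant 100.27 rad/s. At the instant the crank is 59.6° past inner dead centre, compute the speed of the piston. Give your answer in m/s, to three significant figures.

5.73

ω = 100.3 rad/s
For an in-line slider-crank, x = r cosθ + √(L² − r² sin²θ), so v = −rω sinθ·[1 + r cosθ/√(L² − r² sin²θ)].
With r = 0.0572 m, L = 0.1896 m, θ = 59.6°: √(L² − r² sin²θ) = 0.18307 m.
v = −0.0572·100.3·0.86251·[1 + 0.0572·0.50603/0.18307] = -5.7291 m/s.
|v| = 5.7291 m/s.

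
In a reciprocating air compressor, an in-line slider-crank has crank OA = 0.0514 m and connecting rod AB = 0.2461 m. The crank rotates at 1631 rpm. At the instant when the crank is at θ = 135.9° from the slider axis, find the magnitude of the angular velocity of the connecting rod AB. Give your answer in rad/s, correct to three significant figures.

25.9

ω = 170.8 rad/s (converted from 1631 rpm).
The rod makes angle φ with the slider axis where L sinφ = r sinθ; differentiating, L cosφ·φ̇ = r ω cosθ.
L cosφ = √(L² − r² sin²θ) = 0.24349 m.
|ω_rod| = r ω |cosθ| / √(L² − r² sin²θ) = 0.0514·170.8·0.71813/0.24349 = 25.892 rad/s.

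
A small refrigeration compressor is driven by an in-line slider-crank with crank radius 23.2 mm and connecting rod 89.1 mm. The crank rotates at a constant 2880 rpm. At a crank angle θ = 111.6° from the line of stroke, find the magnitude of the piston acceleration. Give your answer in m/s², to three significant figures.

ω = 2π·2880/60 = 301.6 rad/s
x(θ) = r cosθ + √(L² − r² sin²θ); with ω constant, a = ω²·d²x/dθ².
d²x/dθ² = −r cosθ − r²(cos2θ)/√u − r⁴ sin²2θ/(4u^{3/2}),  u = L² − r² sin²θ = 0.00747351 m².
Substituting r = 0.0232 m, L = 0.0891 m, θ = 111.6°: d²x/dθ² = +0.013027 m.
a = ω²·d²x/dθ² = (301.6)²·(+0.013027) = +1184.9 m/s²;  |a| = 1184.9 m/s².

1180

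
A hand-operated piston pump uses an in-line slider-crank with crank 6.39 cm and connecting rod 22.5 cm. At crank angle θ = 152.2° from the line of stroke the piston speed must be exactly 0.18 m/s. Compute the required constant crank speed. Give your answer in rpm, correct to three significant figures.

77.3

For an in-line slider-crank, |v_piston| = rω|sinθ|·[1 + r cosθ/√(L² − r² sin²θ)].
With r = 0.0639 m, L = 0.225 m, θ = 152.2°: the bracketed kinematic factor |dx/dθ| = 0.022249 m.
ω = v/|dx/dθ| = 0.18/0.022249 = 8.0904 rad/s.
N = 60ω/(2π) = 77.257 rpm.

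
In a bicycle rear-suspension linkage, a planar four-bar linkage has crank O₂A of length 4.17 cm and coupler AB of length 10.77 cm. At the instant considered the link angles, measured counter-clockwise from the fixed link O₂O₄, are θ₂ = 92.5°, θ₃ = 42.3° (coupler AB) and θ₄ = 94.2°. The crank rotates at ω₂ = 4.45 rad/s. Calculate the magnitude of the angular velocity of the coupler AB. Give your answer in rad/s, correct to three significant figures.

ω₂ = 4.45 rad/s
Differentiating the loop-closure r₂e^{iθ₂}+r₃e^{iθ₃}=r₁+r₄e^{iθ₄} gives r₂ω₂e^{iθ₂}+r₃ω₃e^{iθ₃}=r₄ω₄e^{iθ₄}.
Eliminating the other unknown: ω₃ = r₂ω₂ sin(θ₄−θ₂) / [r₃ sin(θ₃−θ₄)].
Numerator sine = +0.02967; denominator sine = -0.78694.
Result = 0.0417·4.45·(+0.02967) / (0.1077·(-0.78694)) = -0.064954 rad/s; magnitude 0.064954 rad/s.

0.0650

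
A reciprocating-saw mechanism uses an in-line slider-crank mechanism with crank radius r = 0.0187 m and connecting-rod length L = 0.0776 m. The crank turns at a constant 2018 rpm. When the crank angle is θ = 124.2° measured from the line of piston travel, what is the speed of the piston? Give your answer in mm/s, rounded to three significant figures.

ω = 2π·2018/60 = 211.3 rad/s
For an in-line slider-crank, x = r cosθ + √(L² − r² sin²θ), so v = −rω sinθ·[1 + r cosθ/√(L² − r² sin²θ)].
With r = 0.0187 m, L = 0.0776 m, θ = 124.2°: √(L² − r² sin²θ) = 0.076043 m.
v = −0.0187·211.3·0.82708·[1 + 0.0187·-0.56208/0.076043] = -2.8167 m/s.
|v| = 2.8167 m/s = 2816.7 mm/s.

2820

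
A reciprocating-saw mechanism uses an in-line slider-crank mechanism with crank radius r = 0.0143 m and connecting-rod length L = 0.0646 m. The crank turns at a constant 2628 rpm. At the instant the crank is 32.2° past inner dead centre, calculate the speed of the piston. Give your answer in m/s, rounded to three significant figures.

2.49

ω = 2π·2628/60 = 275.2 rad/s
For an in-line slider-crank, x = r cosθ + √(L² − r² sin²θ), so v = −rω sinθ·[1 + r cosθ/√(L² − r² sin²θ)].
With r = 0.0143 m, L = 0.0646 m, θ = 32.2°: √(L² − r² sin²θ) = 0.064149 m.
v = −0.0143·275.2·0.53288·[1 + 0.0143·0.84619/0.064149] = -2.4927 m/s.
|v| = 2.4927 m/s.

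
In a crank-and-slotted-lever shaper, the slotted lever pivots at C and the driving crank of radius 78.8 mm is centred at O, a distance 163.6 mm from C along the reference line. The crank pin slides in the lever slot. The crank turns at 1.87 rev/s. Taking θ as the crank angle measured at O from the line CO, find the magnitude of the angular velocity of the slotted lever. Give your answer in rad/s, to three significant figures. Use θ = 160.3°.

8.01

ω = 11.75 rad/s (from 1.87 rev/s).
Crank pin A relative to C: A = (d + r cosθ, r sinθ); lever angle φ = atan2(r sinθ, d + r cosθ).
Differentiating tanφ: φ̇ = rω(d cosθ + r)/(d² + r² + 2dr cosθ).
d² + r² + 2dr cosθ = |CA|² = 0.00870013 m²;  d cosθ + r = -0.075225 m.
|ω_lever| = |0.0788·11.75·-0.075225| / 0.00870013 = 8.0054 rad/s.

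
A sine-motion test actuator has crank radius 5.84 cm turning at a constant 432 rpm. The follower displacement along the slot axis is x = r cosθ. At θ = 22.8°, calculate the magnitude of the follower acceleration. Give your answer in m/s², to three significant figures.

110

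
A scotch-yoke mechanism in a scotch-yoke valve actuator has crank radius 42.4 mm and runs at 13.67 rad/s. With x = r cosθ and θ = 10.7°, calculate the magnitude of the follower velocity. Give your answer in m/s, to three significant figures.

0.108

ω = 13.67 rad/s
x = r cosθ ⇒ ẋ = −rω sinθ.
|v| = rω|sinθ| = 0.0424·13.67·|sin 10.7°| = 0.10761 m/s.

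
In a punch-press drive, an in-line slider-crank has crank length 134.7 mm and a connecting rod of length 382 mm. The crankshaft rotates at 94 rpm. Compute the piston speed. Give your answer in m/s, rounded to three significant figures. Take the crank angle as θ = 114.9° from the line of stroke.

1.01

ω = 2π·94/60 = 9.844 rad/s
For an in-line slider-crank, x = r cosθ + √(L² − r² sin²θ), so v = −rω sinθ·[1 + r cosθ/√(L² − r² sin²θ)].
With r = 0.1347 m, L = 0.382 m, θ = 114.9°: √(L² − r² sin²θ) = 0.36193 m.
v = −0.1347·9.844·0.90704·[1 + 0.1347·-0.42104/0.36193] = -1.0142 m/s.
|v| = 1.0142 m/s.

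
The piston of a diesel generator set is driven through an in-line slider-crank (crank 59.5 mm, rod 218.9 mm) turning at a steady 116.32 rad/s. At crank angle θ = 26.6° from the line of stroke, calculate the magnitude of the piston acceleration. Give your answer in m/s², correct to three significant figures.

ω = 116.3 rad/s
x(θ) = r cosθ + √(L² − r² sin²θ); with ω constant, a = ω²·d²x/dθ².
d²x/dθ² = −r cosθ − r²(cos2θ)/√u − r⁴ sin²2θ/(4u^{3/2}),  u = L² − r² sin²θ = 0.0472074 m².
Substituting r = 0.0595 m, L = 0.2189 m, θ = 26.6°: d²x/dθ² = -0.063159 m.
a = ω²·d²x/dθ² = (116.3)²·(-0.063159) = -854.56 m/s²;  |a| = 854.56 m/s².

855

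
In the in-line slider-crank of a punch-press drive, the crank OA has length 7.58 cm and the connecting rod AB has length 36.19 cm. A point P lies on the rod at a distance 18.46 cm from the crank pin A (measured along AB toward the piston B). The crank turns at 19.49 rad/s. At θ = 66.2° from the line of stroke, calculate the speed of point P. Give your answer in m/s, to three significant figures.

1.44

ω = 19.49 rad/s.  Crank-pin speed |V_A| = rω = 1.4773 m/s, perpendicular to OA.
Rod angle: sinφ = −(r/L) sinθ ⇒ φ = -11.048°; ω_rod = −rω cosθ/√(L²−r²sin²θ) = -1.6785 rad/s.
V_P = V_A + ω_rod × AP, with AP = 0.1846 m along the rod.
Components: V_Px = −rω sinθ − a·ω_rod·sinφ = -1.4111 m/s;  V_Py = rω cosθ + a·ω_rod·cosφ = +0.29207 m/s.
|V_P| = √(V_Px² + V_Py²) = 1.441 m/s.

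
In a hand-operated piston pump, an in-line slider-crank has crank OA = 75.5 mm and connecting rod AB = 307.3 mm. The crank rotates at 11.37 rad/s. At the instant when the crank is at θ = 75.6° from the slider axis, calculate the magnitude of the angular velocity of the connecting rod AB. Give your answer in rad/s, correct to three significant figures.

0.715

ω = 11.37 rad/s
The rod makes angle φ with the slider axis where L sinφ = r sinθ; differentiating, L cosφ·φ̇ = r ω cosθ.
L cosφ = √(L² − r² sin²θ) = 0.29847 m.
|ω_rod| = r ω |cosθ| / √(L² − r² sin²θ) = 0.0755·11.37·0.24869/0.29847 = 0.71526 rad/s.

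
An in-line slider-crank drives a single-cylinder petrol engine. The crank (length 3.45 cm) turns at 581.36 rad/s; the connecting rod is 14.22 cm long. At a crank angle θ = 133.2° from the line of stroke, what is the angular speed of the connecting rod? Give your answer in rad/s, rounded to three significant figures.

ω = 581.4 rad/s
The rod makes angle φ with the slider axis where L sinφ = r sinθ; differentiating, L cosφ·φ̇ = r ω cosθ.
L cosφ = √(L² − r² sin²θ) = 0.13996 m.
|ω_rod| = r ω |cosθ| / √(L² − r² sin²θ) = 0.0345·581.4·0.68455/0.13996 = 98.1 rad/s.

98.1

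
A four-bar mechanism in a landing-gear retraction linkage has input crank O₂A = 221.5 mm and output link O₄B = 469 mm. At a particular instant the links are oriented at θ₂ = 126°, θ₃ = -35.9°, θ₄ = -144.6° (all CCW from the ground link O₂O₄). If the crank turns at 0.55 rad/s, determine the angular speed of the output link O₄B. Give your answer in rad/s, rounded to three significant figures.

0.0852

ω₂ = 0.55 rad/s
Differentiating the loop-closure r₂e^{iθ₂}+r₃e^{iθ₃}=r₁+r₄e^{iθ₄} gives r₂ω₂e^{iθ₂}+r₃ω₃e^{iθ₃}=r₄ω₄e^{iθ₄}.
Eliminating the other unknown: ω₄ = r₂ω₂ sin(θ₂−θ₃) / [r₄ sin(θ₄−θ₃)].
Numerator sine = +0.31068; denominator sine = -0.94721.
Result = 0.2215·0.55·(+0.31068) / (0.469·(-0.94721)) = -0.085197 rad/s; magnitude 0.085197 rad/s.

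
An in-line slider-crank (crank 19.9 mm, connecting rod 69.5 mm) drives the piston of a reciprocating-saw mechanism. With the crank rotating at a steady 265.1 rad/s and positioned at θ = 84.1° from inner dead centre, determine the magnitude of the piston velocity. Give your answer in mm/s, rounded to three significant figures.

ω = 265.1 rad/s
For an in-line slider-crank, x = r cosθ + √(L² − r² sin²θ), so v = −rω sinθ·[1 + r cosθ/√(L² − r² sin²θ)].
With r = 0.0199 m, L = 0.0695 m, θ = 84.1°: √(L² − r² sin²θ) = 0.066622 m.
v = −0.0199·265.1·0.99470·[1 + 0.0199·0.10279/0.066622] = -5.4087 m/s.
|v| = 5.4087 m/s = 5408.7 mm/s.

5410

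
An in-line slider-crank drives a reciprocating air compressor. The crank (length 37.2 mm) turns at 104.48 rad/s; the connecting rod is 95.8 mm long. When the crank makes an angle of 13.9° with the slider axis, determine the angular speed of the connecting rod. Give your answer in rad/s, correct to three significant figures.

ω = 104.5 rad/s
The rod makes angle φ with the slider axis where L sinφ = r sinθ; differentiating, L cosφ·φ̇ = r ω cosθ.
L cosφ = √(L² − r² sin²θ) = 0.095382 m.
|ω_rod| = r ω |cosθ| / √(L² − r² sin²θ) = 0.0372·104.5·0.97072/0.095382 = 39.555 rad/s.

39.6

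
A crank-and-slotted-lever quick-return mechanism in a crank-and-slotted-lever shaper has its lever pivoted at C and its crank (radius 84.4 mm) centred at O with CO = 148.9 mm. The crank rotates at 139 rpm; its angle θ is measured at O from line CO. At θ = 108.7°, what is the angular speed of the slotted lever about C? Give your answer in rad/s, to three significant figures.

2.12

ω = 14.56 rad/s (from 139 rpm).
Crank pin A relative to C: A = (d + r cosθ, r sinθ); lever angle φ = atan2(r sinθ, d + r cosθ).
Differentiating tanφ: φ̇ = rω(d cosθ + r)/(d² + r² + 2dr cosθ).
d² + r² + 2dr cosθ = |CA|² = 0.0212362 m²;  d cosθ + r = +0.036661 m.
|ω_lever| = |0.0844·14.56·+0.036661| / 0.0212362 = 2.1209 rad/s.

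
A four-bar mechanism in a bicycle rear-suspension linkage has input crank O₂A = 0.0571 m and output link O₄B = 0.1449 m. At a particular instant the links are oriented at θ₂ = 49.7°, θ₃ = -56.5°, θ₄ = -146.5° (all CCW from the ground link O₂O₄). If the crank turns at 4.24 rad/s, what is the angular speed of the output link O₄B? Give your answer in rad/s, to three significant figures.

1.60

ω₂ = 4.24 rad/s
Differentiating the loop-closure r₂e^{iθ₂}+r₃e^{iθ₃}=r₁+r₄e^{iθ₄} gives r₂ω₂e^{iθ₂}+r₃ω₃e^{iθ₃}=r₄ω₄e^{iθ₄}.
Eliminating the other unknown: ω₄ = r₂ω₂ sin(θ₂−θ₃) / [r₄ sin(θ₄−θ₃)].
Numerator sine = +0.96029; denominator sine = -1.00000.
Result = 0.0571·4.24·(+0.96029) / (0.1449·(-1.00000)) = -1.6045 rad/s; magnitude 1.6045 rad/s.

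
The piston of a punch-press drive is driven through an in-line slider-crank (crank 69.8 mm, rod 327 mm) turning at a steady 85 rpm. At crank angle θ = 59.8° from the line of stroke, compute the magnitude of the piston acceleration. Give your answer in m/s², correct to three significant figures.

ω = 2π·85/60 = 8.901 rad/s
x(θ) = r cosθ + √(L² − r² sin²θ); with ω constant, a = ω²·d²x/dθ².
d²x/dθ² = −r cosθ − r²(cos2θ)/√u − r⁴ sin²2θ/(4u^{3/2}),  u = L² − r² sin²θ = 0.10329 m².
Substituting r = 0.0698 m, L = 0.327 m, θ = 59.8°: d²x/dθ² = -0.027758 m.
a = ω²·d²x/dθ² = (8.901)²·(-0.027758) = -2.1993 m/s²;  |a| = 2.1993 m/s².

2.20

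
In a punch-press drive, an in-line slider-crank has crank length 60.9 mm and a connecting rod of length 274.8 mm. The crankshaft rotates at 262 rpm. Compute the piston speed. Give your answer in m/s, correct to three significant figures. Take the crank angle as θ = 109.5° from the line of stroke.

1.46

ω = 2π·262/60 = 27.44 rad/s
For an in-line slider-crank, x = r cosθ + √(L² − r² sin²θ), so v = −rω sinθ·[1 + r cosθ/√(L² − r² sin²θ)].
With r = 0.0609 m, L = 0.2748 m, θ = 109.5°: √(L² − r² sin²θ) = 0.26874 m.
v = −0.0609·27.44·0.94264·[1 + 0.0609·-0.33381/0.26874] = -1.4559 m/s.
|v| = 1.4559 m/s.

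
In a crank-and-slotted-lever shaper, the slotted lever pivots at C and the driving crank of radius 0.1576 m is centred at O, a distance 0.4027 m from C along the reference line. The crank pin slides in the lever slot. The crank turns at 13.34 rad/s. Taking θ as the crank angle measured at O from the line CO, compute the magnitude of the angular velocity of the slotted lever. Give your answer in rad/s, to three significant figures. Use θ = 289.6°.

ω = 13.34 rad/s
Crank pin A relative to C: A = (d + r cosθ, r sinθ); lever angle φ = atan2(r sinθ, d + r cosθ).
Differentiating tanφ: φ̇ = rω(d cosθ + r)/(d² + r² + 2dr cosθ).
d² + r² + 2dr cosθ = |CA|² = 0.229584 m²;  d cosθ + r = +0.29269 m.
|ω_lever| = |0.1576·13.34·+0.29269| / 0.229584 = 2.6802 rad/s.

2.68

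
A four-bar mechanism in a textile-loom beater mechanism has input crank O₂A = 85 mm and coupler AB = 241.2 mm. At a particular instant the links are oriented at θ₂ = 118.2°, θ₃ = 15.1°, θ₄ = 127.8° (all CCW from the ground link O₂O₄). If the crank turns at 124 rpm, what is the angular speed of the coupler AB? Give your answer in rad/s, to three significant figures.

ω₂ = 12.99 rad/s (from 124 rpm).
Differentiating the loop-closure r₂e^{iθ₂}+r₃e^{iθ₃}=r₁+r₄e^{iθ₄} gives r₂ω₂e^{iθ₂}+r₃ω₃e^{iθ₃}=r₄ω₄e^{iθ₄}.
Eliminating the other unknown: ω₃ = r₂ω₂ sin(θ₄−θ₂) / [r₃ sin(θ₃−θ₄)].
Numerator sine = +0.16677; denominator sine = -0.92254.
Result = 0.085·12.99·(+0.16677) / (0.2412·(-0.92254)) = -0.82722 rad/s; magnitude 0.82722 rad/s.

0.827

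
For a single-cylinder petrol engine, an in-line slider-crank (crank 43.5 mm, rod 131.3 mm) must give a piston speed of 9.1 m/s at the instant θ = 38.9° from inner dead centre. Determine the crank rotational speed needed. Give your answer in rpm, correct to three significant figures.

For an in-line slider-crank, |v_piston| = rω|sinθ|·[1 + r cosθ/√(L² − r² sin²θ)].
With r = 0.0435 m, L = 0.1313 m, θ = 38.9°: the bracketed kinematic factor |dx/dθ| = 0.034517 m.
ω = v/|dx/dθ| = 9.1/0.034517 = 263.64 rad/s.
N = 60ω/(2π) = 2517.6 rpm.

2520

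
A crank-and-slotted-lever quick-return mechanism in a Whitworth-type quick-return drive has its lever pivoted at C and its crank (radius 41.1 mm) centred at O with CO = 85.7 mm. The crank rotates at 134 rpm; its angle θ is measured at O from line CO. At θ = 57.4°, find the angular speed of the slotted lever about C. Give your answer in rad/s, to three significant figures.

ω = 14.03 rad/s (from 134 rpm).
Crank pin A relative to C: A = (d + r cosθ, r sinθ); lever angle φ = atan2(r sinθ, d + r cosθ).
Differentiating tanφ: φ̇ = rω(d cosθ + r)/(d² + r² + 2dr cosθ).
d² + r² + 2dr cosθ = |CA|² = 0.0128291 m²;  d cosθ + r = +0.087273 m.
|ω_lever| = |0.0411·14.03·+0.087273| / 0.0128291 = 3.9234 rad/s.

3.92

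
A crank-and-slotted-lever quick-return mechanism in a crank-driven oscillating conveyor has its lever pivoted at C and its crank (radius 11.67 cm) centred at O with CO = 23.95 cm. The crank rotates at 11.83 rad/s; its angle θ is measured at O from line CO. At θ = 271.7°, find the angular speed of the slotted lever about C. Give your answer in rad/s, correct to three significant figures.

ω = 11.83 rad/s
Crank pin A relative to C: A = (d + r cosθ, r sinθ); lever angle φ = atan2(r sinθ, d + r cosθ).
Differentiating tanφ: φ̇ = rω(d cosθ + r)/(d² + r² + 2dr cosθ).
d² + r² + 2dr cosθ = |CA|² = 0.0726375 m²;  d cosθ + r = +0.12381 m.
|ω_lever| = |0.1167·11.83·+0.12381| / 0.0726375 = 2.3531 rad/s.

2.35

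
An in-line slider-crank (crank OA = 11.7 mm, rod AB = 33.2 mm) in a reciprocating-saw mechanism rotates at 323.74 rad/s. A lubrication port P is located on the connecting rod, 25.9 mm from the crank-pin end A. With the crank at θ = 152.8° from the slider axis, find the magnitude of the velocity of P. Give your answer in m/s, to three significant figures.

1.50

ω = 323.7 rad/s.  Crank-pin speed |V_A| = rω = 3.7878 m/s, perpendicular to OA.
Rod angle: sinφ = −(r/L) sinθ ⇒ φ = -9.270°; ω_rod = −rω cosθ/√(L²−r²sin²θ) = +102.82 rad/s.
V_P = V_A + ω_rod × AP, with AP = 0.0259 m along the rod.
Components: V_Px = −rω sinθ − a·ω_rod·sinφ = -1.3024 m/s;  V_Py = rω cosθ + a·ω_rod·cosφ = -0.74075 m/s.
|V_P| = √(V_Px² + V_Py²) = 1.4983 m/s.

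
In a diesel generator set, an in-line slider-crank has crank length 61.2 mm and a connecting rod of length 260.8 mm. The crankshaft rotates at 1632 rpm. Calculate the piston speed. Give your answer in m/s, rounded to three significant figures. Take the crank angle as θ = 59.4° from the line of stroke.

ω = 2π·1632/60 = 170.9 rad/s
For an in-line slider-crank, x = r cosθ + √(L² − r² sin²θ), so v = −rω sinθ·[1 + r cosθ/√(L² − r² sin²θ)].
With r = 0.0612 m, L = 0.2608 m, θ = 59.4°: √(L² − r² sin²θ) = 0.25542 m.
v = −0.0612·170.9·0.86074·[1 + 0.0612·0.50904/0.25542] = -10.101 m/s.
|v| = 10.101 m/s.

10.1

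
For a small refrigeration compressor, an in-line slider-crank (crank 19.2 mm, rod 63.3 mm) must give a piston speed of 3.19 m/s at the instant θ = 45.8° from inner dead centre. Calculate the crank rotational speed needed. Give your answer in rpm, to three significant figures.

For an in-line slider-crank, |v_piston| = rω|sinθ|·[1 + r cosθ/√(L² − r² sin²θ)].
With r = 0.0192 m, L = 0.0633 m, θ = 45.8°: the bracketed kinematic factor |dx/dθ| = 0.016747 m.
ω = v/|dx/dθ| = 3.19/0.016747 = 190.48 rad/s.
N = 60ω/(2π) = 1819 rpm.

1820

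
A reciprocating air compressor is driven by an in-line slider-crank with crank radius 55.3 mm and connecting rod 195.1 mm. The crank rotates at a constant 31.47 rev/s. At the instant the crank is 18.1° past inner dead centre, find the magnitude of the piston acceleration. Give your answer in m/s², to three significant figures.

2560

ω = 2π·31.5 = 197.7 rad/s
x(θ) = r cosθ + √(L² − r² sin²θ); with ω constant, a = ω²·d²x/dθ².
d²x/dθ² = −r cosθ − r²(cos2θ)/√u − r⁴ sin²2θ/(4u^{3/2}),  u = L² − r² sin²θ = 0.0377688 m².
Substituting r = 0.0553 m, L = 0.1951 m, θ = 18.1°: d²x/dθ² = -0.065373 m.
a = ω²·d²x/dθ² = (197.7)²·(-0.065373) = -2555.9 m/s²;  |a| = 2555.9 m/s².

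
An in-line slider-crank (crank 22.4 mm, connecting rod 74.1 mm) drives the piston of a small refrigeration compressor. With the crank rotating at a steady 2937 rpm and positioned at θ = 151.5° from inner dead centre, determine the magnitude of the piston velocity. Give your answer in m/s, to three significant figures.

2.40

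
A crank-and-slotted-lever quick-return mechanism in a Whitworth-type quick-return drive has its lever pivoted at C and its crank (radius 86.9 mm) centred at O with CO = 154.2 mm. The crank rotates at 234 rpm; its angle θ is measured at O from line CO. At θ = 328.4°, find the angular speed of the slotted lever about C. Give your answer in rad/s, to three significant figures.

ω = 24.5 rad/s (from 234 rpm).
Crank pin A relative to C: A = (d + r cosθ, r sinθ); lever angle φ = atan2(r sinθ, d + r cosθ).
Differentiating tanφ: φ̇ = rω(d cosθ + r)/(d² + r² + 2dr cosθ).
d² + r² + 2dr cosθ = |CA|² = 0.0541555 m²;  d cosθ + r = +0.21824 m.
|ω_lever| = |0.0869·24.5·+0.21824| / 0.0541555 = 8.5812 rad/s.

8.58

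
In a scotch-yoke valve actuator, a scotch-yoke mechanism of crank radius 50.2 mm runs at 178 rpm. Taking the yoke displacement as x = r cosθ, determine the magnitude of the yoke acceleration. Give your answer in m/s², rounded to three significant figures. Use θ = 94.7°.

1.43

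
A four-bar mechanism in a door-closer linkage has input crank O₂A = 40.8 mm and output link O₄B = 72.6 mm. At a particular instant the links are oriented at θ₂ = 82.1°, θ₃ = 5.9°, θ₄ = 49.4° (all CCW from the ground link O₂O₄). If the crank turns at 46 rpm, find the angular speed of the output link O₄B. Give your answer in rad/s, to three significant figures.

3.82

ω₂ = 4.817 rad/s (from 46 rpm).
Differentiating the loop-closure r₂e^{iθ₂}+r₃e^{iθ₃}=r₁+r₄e^{iθ₄} gives r₂ω₂e^{iθ₂}+r₃ω₃e^{iθ₃}=r₄ω₄e^{iθ₄}.
Eliminating the other unknown: ω₄ = r₂ω₂ sin(θ₂−θ₃) / [r₄ sin(θ₄−θ₃)].
Numerator sine = +0.97113; denominator sine = +0.68835.
Result = 0.0408·4.817·(+0.97113) / (0.0726·(+0.68835)) = +3.8192 rad/s; magnitude 3.8192 rad/s.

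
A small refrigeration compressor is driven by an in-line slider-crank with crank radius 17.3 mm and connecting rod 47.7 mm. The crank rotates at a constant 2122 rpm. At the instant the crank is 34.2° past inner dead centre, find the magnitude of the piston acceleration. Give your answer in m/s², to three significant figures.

ω = 2π·2122/60 = 222.2 rad/s
x(θ) = r cosθ + √(L² − r² sin²θ); with ω constant, a = ω²·d²x/dθ².
d²x/dθ² = −r cosθ − r²(cos2θ)/√u − r⁴ sin²2θ/(4u^{3/2}),  u = L² − r² sin²θ = 0.00218073 m².
Substituting r = 0.0173 m, L = 0.0477 m, θ = 34.2°: d²x/dθ² = -0.016858 m.
a = ω²·d²x/dθ² = (222.2)²·(-0.016858) = -832.44 m/s²;  |a| = 832.44 m/s².

832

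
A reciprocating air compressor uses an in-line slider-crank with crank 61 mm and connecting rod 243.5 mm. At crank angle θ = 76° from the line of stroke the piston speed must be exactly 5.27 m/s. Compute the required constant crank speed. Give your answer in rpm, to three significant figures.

800

For an in-line slider-crank, |v_piston| = rω|sinθ|·[1 + r cosθ/√(L² − r² sin²θ)].
With r = 0.061 m, L = 0.2435 m, θ = 76°: the bracketed kinematic factor |dx/dθ| = 0.062886 m.
ω = v/|dx/dθ| = 5.27/0.062886 = 83.802 rad/s.
N = 60ω/(2π) = 800.25 rpm.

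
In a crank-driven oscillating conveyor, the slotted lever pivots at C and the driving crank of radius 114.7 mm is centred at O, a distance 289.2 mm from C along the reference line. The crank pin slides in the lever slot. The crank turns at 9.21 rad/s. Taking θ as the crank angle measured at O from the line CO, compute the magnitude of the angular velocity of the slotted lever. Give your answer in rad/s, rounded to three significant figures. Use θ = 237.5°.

0.703

ω = 9.21 rad/s
Crank pin A relative to C: A = (d + r cosθ, r sinθ); lever angle φ = atan2(r sinθ, d + r cosθ).
Differentiating tanφ: φ̇ = rω(d cosθ + r)/(d² + r² + 2dr cosθ).
d² + r² + 2dr cosθ = |CA|² = 0.0611469 m²;  d cosθ + r = -0.040687 m.
|ω_lever| = |0.1147·9.21·-0.040687| / 0.0611469 = 0.70292 rad/s.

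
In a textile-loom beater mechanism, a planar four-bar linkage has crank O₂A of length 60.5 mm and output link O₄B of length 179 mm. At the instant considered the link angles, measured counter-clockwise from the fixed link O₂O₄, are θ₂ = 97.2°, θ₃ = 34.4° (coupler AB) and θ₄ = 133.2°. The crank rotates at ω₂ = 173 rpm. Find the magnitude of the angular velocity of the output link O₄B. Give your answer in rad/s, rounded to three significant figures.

ω₂ = 18.12 rad/s (from 173 rpm).
Differentiating the loop-closure r₂e^{iθ₂}+r₃e^{iθ₃}=r₁+r₄e^{iθ₄} gives r₂ω₂e^{iθ₂}+r₃ω₃e^{iθ₃}=r₄ω₄e^{iθ₄}.
Eliminating the other unknown: ω₄ = r₂ω₂ sin(θ₂−θ₃) / [r₄ sin(θ₄−θ₃)].
Numerator sine = +0.88942; denominator sine = +0.98823.
Result = 0.0605·18.12·(+0.88942) / (0.179·(+0.98823)) = +5.5109 rad/s; magnitude 5.5109 rad/s.

5.51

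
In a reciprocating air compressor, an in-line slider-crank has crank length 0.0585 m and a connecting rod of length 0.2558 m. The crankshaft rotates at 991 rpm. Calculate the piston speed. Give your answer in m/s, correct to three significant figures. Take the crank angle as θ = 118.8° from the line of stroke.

4.72

ω = 2π·991/60 = 103.8 rad/s
For an in-line slider-crank, x = r cosθ + √(L² − r² sin²θ), so v = −rω sinθ·[1 + r cosθ/√(L² − r² sin²θ)].
With r = 0.0585 m, L = 0.2558 m, θ = 118.8°: √(L² − r² sin²θ) = 0.25061 m.
v = −0.0585·103.8·0.87631·[1 + 0.0585·-0.48175/0.25061] = -4.7218 m/s.
|v| = 4.7218 m/s.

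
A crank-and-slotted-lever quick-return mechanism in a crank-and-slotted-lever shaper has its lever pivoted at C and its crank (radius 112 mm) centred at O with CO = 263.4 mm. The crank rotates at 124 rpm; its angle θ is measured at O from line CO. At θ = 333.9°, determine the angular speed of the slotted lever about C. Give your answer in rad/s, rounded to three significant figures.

3.76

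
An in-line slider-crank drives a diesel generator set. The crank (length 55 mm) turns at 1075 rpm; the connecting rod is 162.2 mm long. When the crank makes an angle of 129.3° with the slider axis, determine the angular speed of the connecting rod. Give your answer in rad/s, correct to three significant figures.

25.1

ω = 112.6 rad/s (converted from 1075 rpm).
The rod makes angle φ with the slider axis where L sinφ = r sinθ; differentiating, L cosφ·φ̇ = r ω cosθ.
L cosφ = √(L² − r² sin²θ) = 0.15652 m.
|ω_rod| = r ω |cosθ| / √(L² − r² sin²θ) = 0.055·112.6·0.63338/0.15652 = 25.056 rad/s.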